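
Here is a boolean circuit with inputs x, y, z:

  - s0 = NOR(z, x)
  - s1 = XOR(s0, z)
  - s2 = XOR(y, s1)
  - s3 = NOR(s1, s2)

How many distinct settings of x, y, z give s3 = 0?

s3 = NOR(s1, s2) must be 0, so at least one of s1, s2 is 1.
Enumerating the 8 input combinations, 7 give s3 = 0 and 1 give s3 = 1.

7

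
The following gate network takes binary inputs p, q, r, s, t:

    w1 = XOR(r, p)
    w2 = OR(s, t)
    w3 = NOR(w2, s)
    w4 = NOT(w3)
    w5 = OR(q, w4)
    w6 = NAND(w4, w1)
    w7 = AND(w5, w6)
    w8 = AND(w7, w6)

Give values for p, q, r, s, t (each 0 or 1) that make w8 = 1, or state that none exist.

Check with p=0, q=0, r=0, s=0, t=1:
w1 = XOR(r, p) = XOR(0, 0) = 0
w2 = OR(s, t) = OR(0, 1) = 1
w3 = NOR(w2, s) = NOR(1, 0) = 0
w4 = NOT(w3) = NOT 0 = 1
w5 = OR(q, w4) = OR(0, 1) = 1
w6 = NAND(w4, w1) = NAND(1, 0) = 1
w7 = AND(w5, w6) = AND(1, 1) = 1
w8 = AND(w7, w6) = AND(1, 1) = 1
So w8 = 1 as required.

p=0, q=0, r=0, s=0, t=1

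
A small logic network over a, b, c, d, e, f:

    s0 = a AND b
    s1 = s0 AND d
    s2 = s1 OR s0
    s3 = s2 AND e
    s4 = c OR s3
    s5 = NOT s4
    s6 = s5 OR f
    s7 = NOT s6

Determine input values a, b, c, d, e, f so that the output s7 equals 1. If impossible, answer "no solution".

Check with a=1, b=0, c=1, d=1, e=1, f=0:
s0 = a AND b = 1 AND 0 = 0
s1 = s0 AND d = 0 AND 1 = 0
s2 = s1 OR s0 = 0 OR 0 = 0
s3 = s2 AND e = 0 AND 1 = 0
s4 = c OR s3 = 1 OR 0 = 1
s5 = NOT s4 = NOT 1 = 0
s6 = s5 OR f = 0 OR 0 = 0
s7 = NOT s6 = NOT 0 = 1
So s7 = 1 as required.

a=1, b=0, c=1, d=1, e=1, f=0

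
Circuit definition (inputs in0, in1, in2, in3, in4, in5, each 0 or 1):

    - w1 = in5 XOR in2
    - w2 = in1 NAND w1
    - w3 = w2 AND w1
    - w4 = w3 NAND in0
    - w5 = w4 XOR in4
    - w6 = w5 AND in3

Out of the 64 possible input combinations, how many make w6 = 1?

w6 = w5 AND in3 must be 1, so both w5 = 1 and in3 = 1.
Enumerating the 64 input combinations, 16 give w6 = 1 and 48 give w6 = 0.

16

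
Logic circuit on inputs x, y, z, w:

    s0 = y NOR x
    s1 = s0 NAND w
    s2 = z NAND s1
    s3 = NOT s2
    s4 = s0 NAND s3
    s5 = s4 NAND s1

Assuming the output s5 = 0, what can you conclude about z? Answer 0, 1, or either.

Both values of z occur among assignments with s5 = 0:
  z=0: x=0, y=0, z=0, w=0
  z=1: x=0, y=1, z=1, w=0

either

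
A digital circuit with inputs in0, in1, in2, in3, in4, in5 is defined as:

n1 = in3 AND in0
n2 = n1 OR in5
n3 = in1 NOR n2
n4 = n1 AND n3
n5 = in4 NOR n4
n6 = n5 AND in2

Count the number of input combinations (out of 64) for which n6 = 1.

n6 = n5 AND in2 must be 1, so both n5 = 1 and in2 = 1.
Enumerating the 64 input combinations, 16 give n6 = 1 and 48 give n6 = 0.

16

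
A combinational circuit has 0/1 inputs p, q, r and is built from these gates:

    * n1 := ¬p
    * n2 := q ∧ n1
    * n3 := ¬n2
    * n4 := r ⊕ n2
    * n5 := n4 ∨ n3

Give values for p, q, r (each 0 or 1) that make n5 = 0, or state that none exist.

n5 = n4 ∨ n3 must be 0, so both n4 = 0 and n3 = 0.
n4 = r ⊕ n2 must be 0, so r and n2 are equal.
Check with p=0, q=1, r=1:
n1 = ¬p = ¬0 = 1
n2 = q ∧ n1 = 1 ∧ 1 = 1
n3 = ¬n2 = ¬1 = 0
n4 = r ⊕ n2 = 1 ⊕ 1 = 0
n5 = n4 ∨ n3 = 0 ∨ 0 = 0
So n5 = 0 as required.

p=0, q=1, r=1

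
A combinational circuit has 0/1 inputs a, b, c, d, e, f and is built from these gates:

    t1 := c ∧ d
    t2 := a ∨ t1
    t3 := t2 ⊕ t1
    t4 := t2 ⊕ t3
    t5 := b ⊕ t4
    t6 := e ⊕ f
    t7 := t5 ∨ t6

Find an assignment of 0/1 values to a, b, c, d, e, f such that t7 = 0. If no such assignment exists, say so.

t7 = t5 ∨ t6 must be 0, so both t5 = 0 and t6 = 0.
Check with a=0, b=0, c=1, d=0, e=0, f=0:
t1 = c ∧ d = 1 ∧ 0 = 0
t2 = a ∨ t1 = 0 ∨ 0 = 0
t3 = t2 ⊕ t1 = 0 ⊕ 0 = 0
t4 = t2 ⊕ t3 = 0 ⊕ 0 = 0
t5 = b ⊕ t4 = 0 ⊕ 0 = 0
t6 = e ⊕ f = 0 ⊕ 0 = 0
t7 = t5 ∨ t6 = 0 ∨ 0 = 0
So t7 = 0 as required.

a=0, b=0, c=1, d=0, e=0, f=0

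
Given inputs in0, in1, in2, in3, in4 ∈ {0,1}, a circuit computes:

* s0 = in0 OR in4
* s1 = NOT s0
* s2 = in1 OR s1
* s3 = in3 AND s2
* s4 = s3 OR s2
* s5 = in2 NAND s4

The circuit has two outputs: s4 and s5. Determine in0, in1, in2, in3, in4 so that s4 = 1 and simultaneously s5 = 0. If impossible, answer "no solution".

Check with in0=0, in1=1, in2=1, in3=1, in4=1:
s0 = in0 OR in4 = 0 OR 1 = 1
s1 = NOT s0 = NOT 1 = 0
s2 = in1 OR s1 = 1 OR 0 = 1
s3 = in3 AND s2 = 1 AND 1 = 1
s4 = s3 OR s2 = 1 OR 1 = 1
s5 = in2 NAND s4 = 1 NAND 1 = 0
So s4 = 1 and s5 = 0.

in0=0, in1=1, in2=1, in3=1, in4=1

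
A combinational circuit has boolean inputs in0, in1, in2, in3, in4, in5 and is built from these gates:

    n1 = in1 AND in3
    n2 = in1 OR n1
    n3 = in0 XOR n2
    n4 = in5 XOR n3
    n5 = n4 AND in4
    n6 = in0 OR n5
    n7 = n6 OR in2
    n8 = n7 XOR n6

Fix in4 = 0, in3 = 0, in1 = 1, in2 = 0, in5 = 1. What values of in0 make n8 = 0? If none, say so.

n8 = n7 XOR n6 must be 0, so n7 and n6 are equal.
Check with in4 = 0, in3 = 0, in1 = 1, in2 = 0, in5 = 1 and in0=1:
n1 = in1 AND in3 = 1 AND 0 = 0
n2 = in1 OR n1 = 1 OR 0 = 1
n3 = in0 XOR n2 = 1 XOR 1 = 0
n4 = in5 XOR n3 = 1 XOR 0 = 1
n5 = n4 AND in4 = 1 AND 0 = 0
n6 = in0 OR n5 = 1 OR 0 = 1
n7 = n6 OR in2 = 1 OR 0 = 1
n8 = n7 XOR n6 = 1 XOR 1 = 0
So n8 = 0.

in0=1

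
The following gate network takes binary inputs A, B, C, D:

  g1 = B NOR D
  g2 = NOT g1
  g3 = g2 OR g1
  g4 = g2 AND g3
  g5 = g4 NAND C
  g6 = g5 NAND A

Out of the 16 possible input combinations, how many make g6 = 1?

g6 = g5 NAND A must be 1, so at least one of g5, A is 0.
Enumerating the 16 input combinations, 11 give g6 = 1 and 5 give g6 = 0.

11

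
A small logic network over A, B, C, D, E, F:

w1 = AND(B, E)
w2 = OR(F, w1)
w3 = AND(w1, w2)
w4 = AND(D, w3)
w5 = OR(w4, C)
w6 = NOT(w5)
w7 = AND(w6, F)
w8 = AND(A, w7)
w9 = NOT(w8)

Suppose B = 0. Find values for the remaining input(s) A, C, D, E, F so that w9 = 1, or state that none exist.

A=0, C=1, D=1, E=0, F=0

w9 = NOT(w8) must be 1, so w8 = 0.
Check with B = 0 and A=0, C=1, D=1, E=0, F=0:
w1 = AND(B, E) = AND(0, 0) = 0
w2 = OR(F, w1) = OR(0, 0) = 0
w3 = AND(w1, w2) = AND(0, 0) = 0
w4 = AND(D, w3) = AND(1, 0) = 0
w5 = OR(w4, C) = OR(0, 1) = 1
w6 = NOT(w5) = NOT 1 = 0
w7 = AND(w6, F) = AND(0, 0) = 0
w8 = AND(A, w7) = AND(0, 0) = 0
w9 = NOT(w8) = NOT 0 = 1
So w9 = 1.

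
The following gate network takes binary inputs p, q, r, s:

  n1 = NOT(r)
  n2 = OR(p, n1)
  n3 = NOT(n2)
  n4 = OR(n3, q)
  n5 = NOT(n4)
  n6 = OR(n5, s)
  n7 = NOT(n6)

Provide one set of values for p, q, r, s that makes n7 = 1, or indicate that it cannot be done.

p=0, q=1, r=0, s=0

n7 = NOT(n6) must be 1, so n6 = 0.
n6 = OR(n5, s) must be 0, so both n5 = 0 and s = 0.
n5 = NOT(n4) must be 0, so n4 = 1.
Check with p=0, q=1, r=0, s=0:
n1 = NOT(r) = NOT 0 = 1
n2 = OR(p, n1) = OR(0, 1) = 1
n3 = NOT(n2) = NOT 1 = 0
n4 = OR(n3, q) = OR(0, 1) = 1
n5 = NOT(n4) = NOT 1 = 0
n6 = OR(n5, s) = OR(0, 0) = 0
n7 = NOT(n6) = NOT 0 = 1
So n7 = 1 as required.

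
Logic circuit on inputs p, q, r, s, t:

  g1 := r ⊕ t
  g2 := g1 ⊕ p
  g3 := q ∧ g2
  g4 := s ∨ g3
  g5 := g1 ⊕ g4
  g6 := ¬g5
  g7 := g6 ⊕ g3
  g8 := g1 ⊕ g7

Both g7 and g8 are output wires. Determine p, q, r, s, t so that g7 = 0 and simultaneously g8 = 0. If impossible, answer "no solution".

p=0 q=0 r=0 s=1 t=0

Check with p=0 q=0 r=0 s=1 t=0:
g1 = r ⊕ t = 0 ⊕ 0 = 0
g2 = g1 ⊕ p = 0 ⊕ 0 = 0
g3 = q ∧ g2 = 0 ∧ 0 = 0
g4 = s ∨ g3 = 1 ∨ 0 = 1
g5 = g1 ⊕ g4 = 0 ⊕ 1 = 1
g6 = ¬g5 = ¬1 = 0
g7 = g6 ⊕ g3 = 0 ⊕ 0 = 0
g8 = g1 ⊕ g7 = 0 ⊕ 0 = 0
So g7 = 0 and g8 = 0.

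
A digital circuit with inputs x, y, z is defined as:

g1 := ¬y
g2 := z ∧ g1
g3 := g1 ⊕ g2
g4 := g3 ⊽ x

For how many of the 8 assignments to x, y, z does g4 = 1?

g4 = g3 ⊽ x must be 1, so both g3 = 0 and x = 0.
g3 = g1 ⊕ g2 must be 0, so g1 and g2 are equal.
Satisfying assignments:
  x=0, y=0, z=1
  x=0, y=1, z=0
  x=0, y=1, z=1

3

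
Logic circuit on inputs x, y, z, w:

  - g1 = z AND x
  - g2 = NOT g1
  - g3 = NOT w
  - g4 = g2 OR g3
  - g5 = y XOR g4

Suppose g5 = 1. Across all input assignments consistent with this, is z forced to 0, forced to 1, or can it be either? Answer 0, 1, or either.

either

Both values of z occur among assignments with g5 = 1:
  z=0: x=0, y=0, z=0, w=0
  z=1: x=0, y=0, z=1, w=0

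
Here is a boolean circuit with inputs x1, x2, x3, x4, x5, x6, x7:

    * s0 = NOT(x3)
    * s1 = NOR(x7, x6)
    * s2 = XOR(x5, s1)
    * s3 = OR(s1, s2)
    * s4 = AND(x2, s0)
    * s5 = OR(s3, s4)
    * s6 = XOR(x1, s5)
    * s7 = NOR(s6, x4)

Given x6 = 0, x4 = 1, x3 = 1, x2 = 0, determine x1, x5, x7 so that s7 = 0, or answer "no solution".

s7 = NOR(s6, x4) must be 0, so at least one of s6, x4 is 1.
Check with x6 = 0, x4 = 1, x3 = 1, x2 = 0 and x1=0, x5=1, x7=0:
s0 = NOT(x3) = NOT 1 = 0
s1 = NOR(x7, x6) = NOR(0, 0) = 1
s2 = XOR(x5, s1) = XOR(1, 1) = 0
s3 = OR(s1, s2) = OR(1, 0) = 1
s4 = AND(x2, s0) = AND(0, 0) = 0
s5 = OR(s3, s4) = OR(1, 0) = 1
s6 = XOR(x1, s5) = XOR(0, 1) = 1
s7 = NOR(s6, x4) = NOR(1, 1) = 0
So s7 = 0.

x1=0, x5=1, x7=0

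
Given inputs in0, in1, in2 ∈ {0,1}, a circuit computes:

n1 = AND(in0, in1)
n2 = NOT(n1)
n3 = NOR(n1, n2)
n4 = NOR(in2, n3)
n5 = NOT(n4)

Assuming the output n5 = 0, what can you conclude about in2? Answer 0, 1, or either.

n5 = NOT(n4) must be 0, so n4 = 1.
Every assignment with n5 = 0 has in2 = 0; there are 4 such assignment(s).
  in0=0, in1=0, in2=0
  in0=0, in1=1, in2=0
  in0=1, in1=0, in2=0
  in0=1, in1=1, in2=0

0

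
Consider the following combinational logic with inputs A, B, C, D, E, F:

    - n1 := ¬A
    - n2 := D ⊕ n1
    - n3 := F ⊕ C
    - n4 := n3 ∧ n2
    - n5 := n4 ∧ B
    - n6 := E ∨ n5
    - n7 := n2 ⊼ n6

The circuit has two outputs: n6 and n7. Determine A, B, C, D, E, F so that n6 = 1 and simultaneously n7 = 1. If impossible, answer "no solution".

Check with A=1, B=1, C=0, D=0, E=1, F=0:
n1 = ¬A = ¬1 = 0
n2 = D ⊕ n1 = 0 ⊕ 0 = 0
n3 = F ⊕ C = 0 ⊕ 0 = 0
n4 = n3 ∧ n2 = 0 ∧ 0 = 0
n5 = n4 ∧ B = 0 ∧ 1 = 0
n6 = E ∨ n5 = 1 ∨ 0 = 1
n7 = n2 ⊼ n6 = 0 ⊼ 1 = 1
So n6 = 1 and n7 = 1.

A=1, B=1, C=0, D=0, E=1, F=0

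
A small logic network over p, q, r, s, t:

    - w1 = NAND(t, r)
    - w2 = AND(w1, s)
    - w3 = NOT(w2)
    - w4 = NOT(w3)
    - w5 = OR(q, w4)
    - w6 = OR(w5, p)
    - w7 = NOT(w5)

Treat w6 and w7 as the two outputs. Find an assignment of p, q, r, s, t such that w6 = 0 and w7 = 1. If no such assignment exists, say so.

Check with p=0, q=0, r=0, s=0, t=1:
w1 = NAND(t, r) = NAND(1, 0) = 1
w2 = AND(w1, s) = AND(1, 0) = 0
w3 = NOT(w2) = NOT 0 = 1
w4 = NOT(w3) = NOT 1 = 0
w5 = OR(q, w4) = OR(0, 0) = 0
w6 = OR(w5, p) = OR(0, 0) = 0
w7 = NOT(w5) = NOT 0 = 1
So w6 = 0 and w7 = 1.

p=0, q=0, r=0, s=0, t=1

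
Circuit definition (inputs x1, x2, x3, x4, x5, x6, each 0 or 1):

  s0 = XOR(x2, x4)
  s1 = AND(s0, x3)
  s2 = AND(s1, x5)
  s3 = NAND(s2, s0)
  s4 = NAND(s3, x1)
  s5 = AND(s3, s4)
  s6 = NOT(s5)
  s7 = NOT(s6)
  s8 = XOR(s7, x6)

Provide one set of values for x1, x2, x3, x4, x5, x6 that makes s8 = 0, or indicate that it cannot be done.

x1=0 x2=1 x3=1 x4=0 x5=0 x6=1

s8 = XOR(s7, x6) must be 0, so s7 and x6 are equal.
Check with x1=0 x2=1 x3=1 x4=0 x5=0 x6=1:
s0 = XOR(x2, x4) = XOR(1, 0) = 1
s1 = AND(s0, x3) = AND(1, 1) = 1
s2 = AND(s1, x5) = AND(1, 0) = 0
s3 = NAND(s2, s0) = NAND(0, 1) = 1
s4 = NAND(s3, x1) = NAND(1, 0) = 1
s5 = AND(s3, s4) = AND(1, 1) = 1
s6 = NOT(s5) = NOT 1 = 0
s7 = NOT(s6) = NOT 0 = 1
s8 = XOR(s7, x6) = XOR(1, 1) = 0
So s8 = 0 as required.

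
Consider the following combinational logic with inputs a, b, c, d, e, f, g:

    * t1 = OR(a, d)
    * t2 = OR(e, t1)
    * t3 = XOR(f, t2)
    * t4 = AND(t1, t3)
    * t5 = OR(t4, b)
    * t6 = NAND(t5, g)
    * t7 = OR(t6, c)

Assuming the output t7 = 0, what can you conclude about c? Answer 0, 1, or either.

0

t7 = OR(t6, c) must be 0, so both t6 = 0 and c = 0.
t6 = NAND(t5, g) must be 0, so both t5 = 1 and g = 1.
Every assignment with t7 = 0 has c = 0; there are 22 such assignment(s).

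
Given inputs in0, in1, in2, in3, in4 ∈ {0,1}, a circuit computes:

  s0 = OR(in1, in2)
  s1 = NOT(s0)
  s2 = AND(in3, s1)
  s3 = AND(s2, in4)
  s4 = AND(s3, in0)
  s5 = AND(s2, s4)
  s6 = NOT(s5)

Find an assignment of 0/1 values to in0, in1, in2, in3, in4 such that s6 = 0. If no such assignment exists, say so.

s6 = NOT(s5) must be 0, so s5 = 1.
Check with in0=1, in1=0, in2=0, in3=1, in4=1:
s0 = OR(in1, in2) = OR(0, 0) = 0
s1 = NOT(s0) = NOT 0 = 1
s2 = AND(in3, s1) = AND(1, 1) = 1
s3 = AND(s2, in4) = AND(1, 1) = 1
s4 = AND(s3, in0) = AND(1, 1) = 1
s5 = AND(s2, s4) = AND(1, 1) = 1
s6 = NOT(s5) = NOT 1 = 0
So s6 = 0 as required.

in0=1, in1=0, in2=0, in3=1, in4=1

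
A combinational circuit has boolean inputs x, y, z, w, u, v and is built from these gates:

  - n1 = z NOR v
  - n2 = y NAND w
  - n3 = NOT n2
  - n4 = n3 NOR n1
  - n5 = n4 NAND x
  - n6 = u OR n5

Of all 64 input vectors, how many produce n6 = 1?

55

n6 = u OR n5 must be 1, so at least one of u, n5 is 1.
Enumerating the 64 input combinations, 55 give n6 = 1 and 9 give n6 = 0.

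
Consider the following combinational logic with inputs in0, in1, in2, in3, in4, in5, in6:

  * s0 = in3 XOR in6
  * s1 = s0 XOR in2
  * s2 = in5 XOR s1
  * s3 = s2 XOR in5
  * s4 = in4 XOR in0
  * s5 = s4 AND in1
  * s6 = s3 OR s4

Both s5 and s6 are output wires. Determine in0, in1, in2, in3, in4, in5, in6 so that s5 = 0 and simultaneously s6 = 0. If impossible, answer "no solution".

in0=1, in1=1, in2=0, in3=0, in4=1, in5=0, in6=0

Check with in0=1, in1=1, in2=0, in3=0, in4=1, in5=0, in6=0:
s0 = in3 XOR in6 = 0 XOR 0 = 0
s1 = s0 XOR in2 = 0 XOR 0 = 0
s2 = in5 XOR s1 = 0 XOR 0 = 0
s3 = s2 XOR in5 = 0 XOR 0 = 0
s4 = in4 XOR in0 = 1 XOR 1 = 0
s5 = s4 AND in1 = 0 AND 1 = 0
s6 = s3 OR s4 = 0 OR 0 = 0
So s5 = 0 and s6 = 0.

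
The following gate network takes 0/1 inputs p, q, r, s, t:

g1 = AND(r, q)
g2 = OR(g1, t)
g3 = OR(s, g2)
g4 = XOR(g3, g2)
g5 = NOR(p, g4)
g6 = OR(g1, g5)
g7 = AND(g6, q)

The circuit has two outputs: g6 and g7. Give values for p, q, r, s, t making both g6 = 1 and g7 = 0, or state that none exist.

p=0, q=0, r=0, s=0, t=1

Check with p=0, q=0, r=0, s=0, t=1:
g1 = AND(r, q) = AND(0, 0) = 0
g2 = OR(g1, t) = OR(0, 1) = 1
g3 = OR(s, g2) = OR(0, 1) = 1
g4 = XOR(g3, g2) = XOR(1, 1) = 0
g5 = NOR(p, g4) = NOR(0, 0) = 1
g6 = OR(g1, g5) = OR(0, 1) = 1
g7 = AND(g6, q) = AND(1, 0) = 0
So g6 = 1 and g7 = 0.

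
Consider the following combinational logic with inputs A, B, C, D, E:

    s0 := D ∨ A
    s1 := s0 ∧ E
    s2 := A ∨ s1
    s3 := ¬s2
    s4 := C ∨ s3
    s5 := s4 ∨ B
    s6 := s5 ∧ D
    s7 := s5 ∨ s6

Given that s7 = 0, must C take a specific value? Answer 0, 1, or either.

s7 = s5 ∨ s6 must be 0, so both s5 = 0 and s6 = 0.
s5 = s4 ∨ B must be 0, so both s4 = 0 and B = 0.
Every assignment with s7 = 0 has C = 0; there are 5 such assignment(s).

0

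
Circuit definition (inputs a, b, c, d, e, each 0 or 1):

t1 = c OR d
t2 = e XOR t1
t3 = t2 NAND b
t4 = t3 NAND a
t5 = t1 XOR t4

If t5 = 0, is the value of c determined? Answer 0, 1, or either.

Both values of c occur among assignments with t5 = 0:
  c=0: a=0, b=0, c=0, d=1, e=0
  c=1: a=0, b=0, c=1, d=0, e=0

either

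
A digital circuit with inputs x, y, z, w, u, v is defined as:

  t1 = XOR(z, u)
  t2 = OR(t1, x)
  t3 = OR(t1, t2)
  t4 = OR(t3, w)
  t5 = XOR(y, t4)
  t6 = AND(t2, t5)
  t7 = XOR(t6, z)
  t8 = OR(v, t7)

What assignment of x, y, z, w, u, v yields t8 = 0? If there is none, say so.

x=0, y=0, z=0, w=1, u=0, v=0

Check with x=0, y=0, z=0, w=1, u=0, v=0:
t1 = XOR(z, u) = XOR(0, 0) = 0
t2 = OR(t1, x) = OR(0, 0) = 0
t3 = OR(t1, t2) = OR(0, 0) = 0
t4 = OR(t3, w) = OR(0, 1) = 1
t5 = XOR(y, t4) = XOR(0, 1) = 1
t6 = AND(t2, t5) = AND(0, 1) = 0
t7 = XOR(t6, z) = XOR(0, 0) = 0
t8 = OR(v, t7) = OR(0, 0) = 0
So t8 = 0 as required.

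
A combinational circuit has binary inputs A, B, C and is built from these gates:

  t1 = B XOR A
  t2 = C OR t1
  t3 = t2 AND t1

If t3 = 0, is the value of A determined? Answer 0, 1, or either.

either

Both values of A occur among assignments with t3 = 0:
  A=0: A=0, B=0, C=0
  A=1: A=1, B=1, C=0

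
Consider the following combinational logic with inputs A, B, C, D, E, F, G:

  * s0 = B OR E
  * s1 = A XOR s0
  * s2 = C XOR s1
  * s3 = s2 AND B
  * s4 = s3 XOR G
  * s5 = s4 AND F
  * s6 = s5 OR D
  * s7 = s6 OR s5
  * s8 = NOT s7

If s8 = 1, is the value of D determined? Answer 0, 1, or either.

0

s8 = NOT s7 must be 1, so s7 = 0.
s7 = s6 OR s5 must be 0, so both s6 = 0 and s5 = 0.
s6 = s5 OR D must be 0, so both s5 = 0 and D = 0.
Every assignment with s8 = 1 has D = 0; there are 48 such assignment(s).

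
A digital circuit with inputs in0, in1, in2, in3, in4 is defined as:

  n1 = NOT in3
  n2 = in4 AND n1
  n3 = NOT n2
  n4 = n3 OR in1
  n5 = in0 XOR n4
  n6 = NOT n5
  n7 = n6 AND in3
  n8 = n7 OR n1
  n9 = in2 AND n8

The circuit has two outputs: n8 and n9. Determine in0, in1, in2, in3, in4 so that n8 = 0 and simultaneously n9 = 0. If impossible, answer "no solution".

Check with in0=0, in1=0, in2=0, in3=1, in4=1:
n1 = NOT in3 = NOT 1 = 0
n2 = in4 AND n1 = 1 AND 0 = 0
n3 = NOT n2 = NOT 0 = 1
n4 = n3 OR in1 = 1 OR 0 = 1
n5 = in0 XOR n4 = 0 XOR 1 = 1
n6 = NOT n5 = NOT 1 = 0
n7 = n6 AND in3 = 0 AND 1 = 0
n8 = n7 OR n1 = 0 OR 0 = 0
n9 = in2 AND n8 = 0 AND 0 = 0
So n8 = 0 and n9 = 0.

in0=0, in1=0, in2=0, in3=1, in4=1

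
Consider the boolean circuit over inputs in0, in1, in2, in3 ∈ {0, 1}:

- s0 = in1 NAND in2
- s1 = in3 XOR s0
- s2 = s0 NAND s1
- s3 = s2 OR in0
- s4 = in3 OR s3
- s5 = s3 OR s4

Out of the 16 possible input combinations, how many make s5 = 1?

13

s5 = s3 OR s4 must be 1, so at least one of s3, s4 is 1.
Enumerating the 16 input combinations, 13 give s5 = 1 and 3 give s5 = 0.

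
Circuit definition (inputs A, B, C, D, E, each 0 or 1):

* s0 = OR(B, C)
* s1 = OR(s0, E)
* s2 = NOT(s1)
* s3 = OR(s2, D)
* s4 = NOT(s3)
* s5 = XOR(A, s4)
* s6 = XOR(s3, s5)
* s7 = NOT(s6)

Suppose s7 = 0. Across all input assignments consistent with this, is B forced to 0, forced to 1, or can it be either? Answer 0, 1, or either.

either

Both values of B occur among assignments with s7 = 0:
  B=0: A=0, B=0, C=0, D=0, E=0
  B=1: A=0, B=1, C=0, D=0, E=0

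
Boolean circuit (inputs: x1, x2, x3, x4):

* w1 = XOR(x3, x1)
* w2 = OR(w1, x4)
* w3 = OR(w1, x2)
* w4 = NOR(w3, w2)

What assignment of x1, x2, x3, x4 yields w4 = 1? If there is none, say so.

w4 = NOR(w3, w2) must be 1, so both w3 = 0 and w2 = 0.
w3 = OR(w1, x2) must be 0, so both w1 = 0 and x2 = 0.
Check with x1=1, x2=0, x3=1, x4=0:
w1 = XOR(x3, x1) = XOR(1, 1) = 0
w2 = OR(w1, x4) = OR(0, 0) = 0
w3 = OR(w1, x2) = OR(0, 0) = 0
w4 = NOR(w3, w2) = NOR(0, 0) = 1
So w4 = 1 as required.

x1=1, x2=0, x3=1, x4=0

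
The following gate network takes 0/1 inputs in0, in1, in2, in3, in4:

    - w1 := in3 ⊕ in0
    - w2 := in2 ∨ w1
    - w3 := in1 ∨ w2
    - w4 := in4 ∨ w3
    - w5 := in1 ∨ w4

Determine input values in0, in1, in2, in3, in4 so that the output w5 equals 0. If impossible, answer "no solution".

in0=1, in1=0, in2=0, in3=1, in4=0

w5 = in1 ∨ w4 must be 0, so both in1 = 0 and w4 = 0.
w4 = in4 ∨ w3 must be 0, so both in4 = 0 and w3 = 0.
Check with in0=1, in1=0, in2=0, in3=1, in4=0:
w1 = in3 ⊕ in0 = 1 ⊕ 1 = 0
w2 = in2 ∨ w1 = 0 ∨ 0 = 0
w3 = in1 ∨ w2 = 0 ∨ 0 = 0
w4 = in4 ∨ w3 = 0 ∨ 0 = 0
w5 = in1 ∨ w4 = 0 ∨ 0 = 0
So w5 = 0 as required.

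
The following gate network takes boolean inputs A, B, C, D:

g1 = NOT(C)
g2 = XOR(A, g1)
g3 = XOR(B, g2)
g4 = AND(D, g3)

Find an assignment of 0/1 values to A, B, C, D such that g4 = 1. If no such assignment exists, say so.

A=0 B=1 C=1 D=1

Check with A=0 B=1 C=1 D=1:
g1 = NOT(C) = NOT 1 = 0
g2 = XOR(A, g1) = XOR(0, 0) = 0
g3 = XOR(B, g2) = XOR(1, 0) = 1
g4 = AND(D, g3) = AND(1, 1) = 1
So g4 = 1 as required.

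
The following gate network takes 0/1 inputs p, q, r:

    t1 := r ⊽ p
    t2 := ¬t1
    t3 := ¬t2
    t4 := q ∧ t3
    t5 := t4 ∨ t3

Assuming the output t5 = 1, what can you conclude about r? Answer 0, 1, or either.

t5 = t4 ∨ t3 must be 1, so at least one of t4, t3 is 1.
Every assignment with t5 = 1 has r = 0; there are 2 such assignment(s).
  p=0, q=0, r=0
  p=0, q=1, r=0

0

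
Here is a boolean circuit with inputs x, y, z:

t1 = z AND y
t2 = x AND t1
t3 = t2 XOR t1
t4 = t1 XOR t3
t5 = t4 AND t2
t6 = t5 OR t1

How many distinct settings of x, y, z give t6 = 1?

t6 = t5 OR t1 must be 1, so at least one of t5, t1 is 1.
Satisfying assignments:
  x=0, y=1, z=1
  x=1, y=1, z=1

2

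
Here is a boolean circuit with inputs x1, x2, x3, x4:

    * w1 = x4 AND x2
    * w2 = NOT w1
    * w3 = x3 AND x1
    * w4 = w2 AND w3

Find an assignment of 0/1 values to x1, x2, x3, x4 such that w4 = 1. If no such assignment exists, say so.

x1=1 x2=1 x3=1 x4=0

Check with x1=1 x2=1 x3=1 x4=0:
w1 = x4 AND x2 = 0 AND 1 = 0
w2 = NOT w1 = NOT 0 = 1
w3 = x3 AND x1 = 1 AND 1 = 1
w4 = w2 AND w3 = 1 AND 1 = 1
So w4 = 1 as required.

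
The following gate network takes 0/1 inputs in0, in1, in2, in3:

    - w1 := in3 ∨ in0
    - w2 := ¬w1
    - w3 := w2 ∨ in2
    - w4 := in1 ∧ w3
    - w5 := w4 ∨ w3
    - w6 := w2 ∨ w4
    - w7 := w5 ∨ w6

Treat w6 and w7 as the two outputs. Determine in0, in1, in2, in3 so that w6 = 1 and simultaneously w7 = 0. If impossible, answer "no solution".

no solution exists

Across all 16 input combinations, none give both w6 = 1 and w7 = 0.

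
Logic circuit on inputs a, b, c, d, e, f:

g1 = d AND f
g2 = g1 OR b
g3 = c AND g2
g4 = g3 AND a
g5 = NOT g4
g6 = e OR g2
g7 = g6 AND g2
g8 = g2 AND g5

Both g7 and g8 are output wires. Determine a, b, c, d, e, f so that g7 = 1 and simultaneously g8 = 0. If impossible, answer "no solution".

a=1 b=1 c=1 d=1 e=1 f=1

Check with a=1 b=1 c=1 d=1 e=1 f=1:
g1 = d AND f = 1 AND 1 = 1
g2 = g1 OR b = 1 OR 1 = 1
g3 = c AND g2 = 1 AND 1 = 1
g4 = g3 AND a = 1 AND 1 = 1
g5 = NOT g4 = NOT 1 = 0
g6 = e OR g2 = 1 OR 1 = 1
g7 = g6 AND g2 = 1 AND 1 = 1
g8 = g2 AND g5 = 1 AND 0 = 0
So g7 = 1 and g8 = 0.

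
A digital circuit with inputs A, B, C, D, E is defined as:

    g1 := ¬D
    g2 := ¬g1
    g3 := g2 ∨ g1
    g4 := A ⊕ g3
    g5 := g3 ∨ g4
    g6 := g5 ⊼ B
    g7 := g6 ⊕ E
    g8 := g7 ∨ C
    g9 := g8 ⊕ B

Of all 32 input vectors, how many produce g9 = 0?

16

g9 = g8 ⊕ B must be 0, so g8 and B are equal.
Enumerating the 32 input combinations, 16 give g9 = 0 and 16 give g9 = 1.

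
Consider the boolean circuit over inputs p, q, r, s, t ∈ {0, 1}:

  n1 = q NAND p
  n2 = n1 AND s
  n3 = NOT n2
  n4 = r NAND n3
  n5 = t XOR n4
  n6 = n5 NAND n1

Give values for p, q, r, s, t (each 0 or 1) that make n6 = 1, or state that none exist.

p=1, q=1, r=1, s=0, t=1

Check with p=1, q=1, r=1, s=0, t=1:
n1 = q NAND p = 1 NAND 1 = 0
n2 = n1 AND s = 0 AND 0 = 0
n3 = NOT n2 = NOT 0 = 1
n4 = r NAND n3 = 1 NAND 1 = 0
n5 = t XOR n4 = 1 XOR 0 = 1
n6 = n5 NAND n1 = 1 NAND 0 = 1
So n6 = 1 as required.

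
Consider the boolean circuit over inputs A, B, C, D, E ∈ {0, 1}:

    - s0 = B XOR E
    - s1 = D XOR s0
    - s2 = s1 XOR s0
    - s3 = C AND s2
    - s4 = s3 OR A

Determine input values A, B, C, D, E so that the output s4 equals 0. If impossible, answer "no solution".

A=0 B=0 C=0 D=0 E=1

s4 = s3 OR A must be 0, so both s3 = 0 and A = 0.
Check with A=0 B=0 C=0 D=0 E=1:
s0 = B XOR E = 0 XOR 1 = 1
s1 = D XOR s0 = 0 XOR 1 = 1
s2 = s1 XOR s0 = 1 XOR 1 = 0
s3 = C AND s2 = 0 AND 0 = 0
s4 = s3 OR A = 0 OR 0 = 0
So s4 = 0 as required.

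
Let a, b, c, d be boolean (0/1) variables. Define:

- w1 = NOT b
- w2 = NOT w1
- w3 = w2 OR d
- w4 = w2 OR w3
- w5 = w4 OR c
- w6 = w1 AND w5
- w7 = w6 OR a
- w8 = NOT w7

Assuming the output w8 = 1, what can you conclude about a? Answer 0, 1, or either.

0

w8 = NOT w7 must be 1, so w7 = 0.
Every assignment with w8 = 1 has a = 0; there are 5 such assignment(s).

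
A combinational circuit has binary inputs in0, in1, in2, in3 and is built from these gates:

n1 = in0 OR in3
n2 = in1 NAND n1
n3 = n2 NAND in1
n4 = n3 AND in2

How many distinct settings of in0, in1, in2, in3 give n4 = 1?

n4 = n3 AND in2 must be 1, so both n3 = 1 and in2 = 1.
Enumerating the 16 input combinations, 7 give n4 = 1 and 9 give n4 = 0.

7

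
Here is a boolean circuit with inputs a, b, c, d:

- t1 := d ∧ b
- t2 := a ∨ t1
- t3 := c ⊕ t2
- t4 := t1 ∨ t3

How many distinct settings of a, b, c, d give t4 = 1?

t4 = t1 ∨ t3 must be 1, so at least one of t1, t3 is 1.
Enumerating the 16 input combinations, 10 give t4 = 1 and 6 give t4 = 0.

10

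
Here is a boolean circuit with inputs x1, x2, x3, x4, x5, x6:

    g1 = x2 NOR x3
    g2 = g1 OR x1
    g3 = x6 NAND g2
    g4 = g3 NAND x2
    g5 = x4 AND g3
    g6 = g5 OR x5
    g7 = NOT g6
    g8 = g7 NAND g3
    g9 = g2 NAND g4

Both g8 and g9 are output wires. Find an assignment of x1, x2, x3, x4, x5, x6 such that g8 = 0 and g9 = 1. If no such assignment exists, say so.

x1=0, x2=1, x3=0, x4=0, x5=0, x6=1

Check with x1=0, x2=1, x3=0, x4=0, x5=0, x6=1:
g1 = x2 NOR x3 = 1 NOR 0 = 0
g2 = g1 OR x1 = 0 OR 0 = 0
g3 = x6 NAND g2 = 1 NAND 0 = 1
g4 = g3 NAND x2 = 1 NAND 1 = 0
g5 = x4 AND g3 = 0 AND 1 = 0
g6 = g5 OR x5 = 0 OR 0 = 0
g7 = NOT g6 = NOT 0 = 1
g8 = g7 NAND g3 = 1 NAND 1 = 0
g9 = g2 NAND g4 = 0 NAND 0 = 1
So g8 = 0 and g9 = 1.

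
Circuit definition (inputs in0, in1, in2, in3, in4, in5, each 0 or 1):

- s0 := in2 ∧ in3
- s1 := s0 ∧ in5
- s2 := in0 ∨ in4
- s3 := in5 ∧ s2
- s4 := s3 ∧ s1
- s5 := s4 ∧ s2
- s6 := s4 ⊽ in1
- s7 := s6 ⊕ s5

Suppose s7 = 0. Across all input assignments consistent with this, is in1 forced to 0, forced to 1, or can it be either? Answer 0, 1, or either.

s7 = s6 ⊕ s5 must be 0, so s6 and s5 are equal.
Every assignment with s7 = 0 has in1 = 1; there are 29 such assignment(s).

1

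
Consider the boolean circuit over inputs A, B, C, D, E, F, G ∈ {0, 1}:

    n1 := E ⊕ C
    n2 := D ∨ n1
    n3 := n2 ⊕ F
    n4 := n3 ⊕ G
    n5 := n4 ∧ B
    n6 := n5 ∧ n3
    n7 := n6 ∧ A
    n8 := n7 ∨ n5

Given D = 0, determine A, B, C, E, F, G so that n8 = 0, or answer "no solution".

n8 = n7 ∨ n5 must be 0, so both n7 = 0 and n5 = 0.
n7 = n6 ∧ A must be 0, so at least one of n6, A is 0.
Check with D = 0 and A=0, B=0, C=0, E=0, F=0, G=0:
n1 = E ⊕ C = 0 ⊕ 0 = 0
n2 = D ∨ n1 = 0 ∨ 0 = 0
n3 = n2 ⊕ F = 0 ⊕ 0 = 0
n4 = n3 ⊕ G = 0 ⊕ 0 = 0
n5 = n4 ∧ B = 0 ∧ 0 = 0
n6 = n5 ∧ n3 = 0 ∧ 0 = 0
n7 = n6 ∧ A = 0 ∧ 0 = 0
n8 = n7 ∨ n5 = 0 ∨ 0 = 0
So n8 = 0.

A=0, B=0, C=0, E=0, F=0, G=0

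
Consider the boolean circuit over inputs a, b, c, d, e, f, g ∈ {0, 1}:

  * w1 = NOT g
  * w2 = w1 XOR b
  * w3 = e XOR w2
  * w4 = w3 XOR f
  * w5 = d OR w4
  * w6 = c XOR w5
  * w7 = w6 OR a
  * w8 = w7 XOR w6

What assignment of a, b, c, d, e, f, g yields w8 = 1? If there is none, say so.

a=1 b=0 c=1 d=1 e=1 f=1 g=0

Check with a=1 b=0 c=1 d=1 e=1 f=1 g=0:
w1 = NOT g = NOT 0 = 1
w2 = w1 XOR b = 1 XOR 0 = 1
w3 = e XOR w2 = 1 XOR 1 = 0
w4 = w3 XOR f = 0 XOR 1 = 1
w5 = d OR w4 = 1 OR 1 = 1
w6 = c XOR w5 = 1 XOR 1 = 0
w7 = w6 OR a = 0 OR 1 = 1
w8 = w7 XOR w6 = 1 XOR 0 = 1
So w8 = 1 as required.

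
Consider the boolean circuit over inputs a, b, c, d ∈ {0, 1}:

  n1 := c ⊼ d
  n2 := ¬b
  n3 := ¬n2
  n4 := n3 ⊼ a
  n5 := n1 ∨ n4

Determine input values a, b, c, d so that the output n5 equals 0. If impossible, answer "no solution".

a=1 b=1 c=1 d=1

n5 = n1 ∨ n4 must be 0, so both n1 = 0 and n4 = 0.
n1 = c ⊼ d must be 0, so both c = 1 and d = 1.
n4 = n3 ⊼ a must be 0, so both n3 = 1 and a = 1.
Check with a=1 b=1 c=1 d=1:
n1 = c ⊼ d = 1 ⊼ 1 = 0
n2 = ¬b = ¬1 = 0
n3 = ¬n2 = ¬0 = 1
n4 = n3 ⊼ a = 1 ⊼ 1 = 0
n5 = n1 ∨ n4 = 0 ∨ 0 = 0
So n5 = 0 as required.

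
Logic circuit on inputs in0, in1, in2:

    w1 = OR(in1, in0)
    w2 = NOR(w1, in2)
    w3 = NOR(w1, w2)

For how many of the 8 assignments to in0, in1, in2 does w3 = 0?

7

w3 = NOR(w1, w2) must be 0, so at least one of w1, w2 is 1.
Enumerating the 8 input combinations, 7 give w3 = 0 and 1 give w3 = 1.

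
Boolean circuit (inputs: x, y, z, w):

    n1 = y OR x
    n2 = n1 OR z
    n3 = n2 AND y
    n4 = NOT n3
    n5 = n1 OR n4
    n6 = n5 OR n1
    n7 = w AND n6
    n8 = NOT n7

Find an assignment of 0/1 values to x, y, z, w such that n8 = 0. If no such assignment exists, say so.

x=0 y=1 z=1 w=1

n8 = NOT n7 must be 0, so n7 = 1.
n7 = w AND n6 must be 1, so both w = 1 and n6 = 1.
Check with x=0 y=1 z=1 w=1:
n1 = y OR x = 1 OR 0 = 1
n2 = n1 OR z = 1 OR 1 = 1
n3 = n2 AND y = 1 AND 1 = 1
n4 = NOT n3 = NOT 1 = 0
n5 = n1 OR n4 = 1 OR 0 = 1
n6 = n5 OR n1 = 1 OR 1 = 1
n7 = w AND n6 = 1 AND 1 = 1
n8 = NOT n7 = NOT 1 = 0
So n8 = 0 as required.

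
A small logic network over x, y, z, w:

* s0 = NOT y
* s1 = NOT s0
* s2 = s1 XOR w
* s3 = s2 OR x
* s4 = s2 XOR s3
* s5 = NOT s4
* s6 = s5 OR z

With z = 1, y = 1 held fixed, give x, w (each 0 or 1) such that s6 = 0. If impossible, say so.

With z = 1, y = 1 fixed, none of the 4 settings of x, w give s6 = 0.
For example, with x=1, w=0:
s0 = NOT y = NOT 1 = 0
s1 = NOT s0 = NOT 0 = 1
s2 = s1 XOR w = 1 XOR 0 = 1
s3 = s2 OR x = 1 OR 1 = 1
s4 = s2 XOR s3 = 1 XOR 1 = 0
s5 = NOT s4 = NOT 0 = 1
s6 = s5 OR z = 1 OR 1 = 1
giving s6 = 1 ≠ 0.

no solution exists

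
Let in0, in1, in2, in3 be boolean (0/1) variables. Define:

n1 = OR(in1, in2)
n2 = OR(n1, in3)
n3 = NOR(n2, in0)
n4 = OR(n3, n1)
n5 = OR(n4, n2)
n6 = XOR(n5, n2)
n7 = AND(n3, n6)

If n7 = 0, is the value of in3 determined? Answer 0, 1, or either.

either

Both values of in3 occur among assignments with n7 = 0:
  in3=0: in0=0, in1=0, in2=1, in3=0
  in3=1: in0=0, in1=0, in2=0, in3=1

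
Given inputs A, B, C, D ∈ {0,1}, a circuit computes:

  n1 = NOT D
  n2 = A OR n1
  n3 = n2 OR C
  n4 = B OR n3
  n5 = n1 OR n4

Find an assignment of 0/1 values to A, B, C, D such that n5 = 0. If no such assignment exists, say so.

A=0, B=0, C=0, D=1

Check with A=0, B=0, C=0, D=1:
n1 = NOT D = NOT 1 = 0
n2 = A OR n1 = 0 OR 0 = 0
n3 = n2 OR C = 0 OR 0 = 0
n4 = B OR n3 = 0 OR 0 = 0
n5 = n1 OR n4 = 0 OR 0 = 0
So n5 = 0 as required.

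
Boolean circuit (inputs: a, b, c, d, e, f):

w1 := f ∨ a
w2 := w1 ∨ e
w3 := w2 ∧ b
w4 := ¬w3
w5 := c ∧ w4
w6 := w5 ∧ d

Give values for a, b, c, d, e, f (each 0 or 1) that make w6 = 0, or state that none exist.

w6 = w5 ∧ d must be 0, so at least one of w5, d is 0.
Check with a=0, b=1, c=1, d=1, e=0, f=1:
w1 = f ∨ a = 1 ∨ 0 = 1
w2 = w1 ∨ e = 1 ∨ 0 = 1
w3 = w2 ∧ b = 1 ∧ 1 = 1
w4 = ¬w3 = ¬1 = 0
w5 = c ∧ w4 = 1 ∧ 0 = 0
w6 = w5 ∧ d = 0 ∧ 1 = 0
So w6 = 0 as required.

a=0, b=1, c=1, d=1, e=0, f=1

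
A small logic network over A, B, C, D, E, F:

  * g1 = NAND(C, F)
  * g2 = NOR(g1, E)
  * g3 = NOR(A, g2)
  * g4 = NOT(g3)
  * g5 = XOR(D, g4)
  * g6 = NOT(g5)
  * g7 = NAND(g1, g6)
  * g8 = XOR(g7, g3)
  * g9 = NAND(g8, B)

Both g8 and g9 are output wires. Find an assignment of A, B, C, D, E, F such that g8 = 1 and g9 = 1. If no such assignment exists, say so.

A=0 B=0 C=1 D=1 E=0 F=1

Check with A=0 B=0 C=1 D=1 E=0 F=1:
g1 = NAND(C, F) = NAND(1, 1) = 0
g2 = NOR(g1, E) = NOR(0, 0) = 1
g3 = NOR(A, g2) = NOR(0, 1) = 0
g4 = NOT(g3) = NOT 0 = 1
g5 = XOR(D, g4) = XOR(1, 1) = 0
g6 = NOT(g5) = NOT 0 = 1
g7 = NAND(g1, g6) = NAND(0, 1) = 1
g8 = XOR(g7, g3) = XOR(1, 0) = 1
g9 = NAND(g8, B) = NAND(1, 0) = 1
So g8 = 1 and g9 = 1.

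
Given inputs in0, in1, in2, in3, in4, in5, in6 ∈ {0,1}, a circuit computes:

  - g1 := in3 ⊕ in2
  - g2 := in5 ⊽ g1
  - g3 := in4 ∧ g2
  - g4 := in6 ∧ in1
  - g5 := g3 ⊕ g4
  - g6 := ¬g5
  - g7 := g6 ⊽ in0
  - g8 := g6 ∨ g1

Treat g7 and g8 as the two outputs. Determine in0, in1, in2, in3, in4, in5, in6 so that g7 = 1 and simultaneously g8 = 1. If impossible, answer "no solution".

Check with in0=0 in1=1 in2=1 in3=0 in4=0 in5=1 in6=1:
g1 = in3 ⊕ in2 = 0 ⊕ 1 = 1
g2 = in5 ⊽ g1 = 1 ⊽ 1 = 0
g3 = in4 ∧ g2 = 0 ∧ 0 = 0
g4 = in6 ∧ in1 = 1 ∧ 1 = 1
g5 = g3 ⊕ g4 = 0 ⊕ 1 = 1
g6 = ¬g5 = ¬1 = 0
g7 = g6 ⊽ in0 = 0 ⊽ 0 = 1
g8 = g6 ∨ g1 = 0 ∨ 1 = 1
So g7 = 1 and g8 = 1.

in0=0 in1=1 in2=1 in3=0 in4=0 in5=1 in6=1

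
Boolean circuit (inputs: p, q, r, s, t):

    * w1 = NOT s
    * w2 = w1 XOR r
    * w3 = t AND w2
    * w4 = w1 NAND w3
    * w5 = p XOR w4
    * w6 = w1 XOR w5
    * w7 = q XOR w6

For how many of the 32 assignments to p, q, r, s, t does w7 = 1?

w7 = q XOR w6 must be 1, so q and w6 differ.
Enumerating the 32 input combinations, 16 give w7 = 1 and 16 give w7 = 0.

16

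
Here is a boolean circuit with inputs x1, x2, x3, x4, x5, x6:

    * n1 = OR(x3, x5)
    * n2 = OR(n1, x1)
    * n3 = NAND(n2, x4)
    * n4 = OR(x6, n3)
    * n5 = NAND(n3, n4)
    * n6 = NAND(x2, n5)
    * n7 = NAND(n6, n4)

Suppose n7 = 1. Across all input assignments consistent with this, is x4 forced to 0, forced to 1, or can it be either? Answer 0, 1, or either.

n7 = NAND(n6, n4) must be 1, so at least one of n6, n4 is 0.
Every assignment with n7 = 1 has x4 = 1; there are 21 such assignment(s).

1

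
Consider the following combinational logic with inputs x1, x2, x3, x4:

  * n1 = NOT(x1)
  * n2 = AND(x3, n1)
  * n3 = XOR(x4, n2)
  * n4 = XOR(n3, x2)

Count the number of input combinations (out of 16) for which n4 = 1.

8

n4 = XOR(n3, x2) must be 1, so n3 and x2 differ.
Enumerating the 16 input combinations, 8 give n4 = 1 and 8 give n4 = 0.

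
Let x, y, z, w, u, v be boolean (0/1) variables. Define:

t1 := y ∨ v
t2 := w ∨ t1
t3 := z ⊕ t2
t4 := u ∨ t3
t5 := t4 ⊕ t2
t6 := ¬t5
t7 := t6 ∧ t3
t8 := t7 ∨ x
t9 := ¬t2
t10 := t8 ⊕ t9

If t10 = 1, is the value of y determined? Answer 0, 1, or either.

either

Both values of y occur among assignments with t10 = 1:
  y=0: x=0, y=0, z=0, w=0, u=0, v=0
  y=1: x=0, y=1, z=0, w=0, u=0, v=0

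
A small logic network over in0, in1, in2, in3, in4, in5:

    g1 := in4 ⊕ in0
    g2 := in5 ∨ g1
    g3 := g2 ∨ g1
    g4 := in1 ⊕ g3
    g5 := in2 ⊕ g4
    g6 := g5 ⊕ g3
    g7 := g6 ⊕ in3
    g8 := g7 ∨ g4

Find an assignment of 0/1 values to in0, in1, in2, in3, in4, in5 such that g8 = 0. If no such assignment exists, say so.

in0=0 in1=0 in2=1 in3=1 in4=0 in5=0

Check with in0=0 in1=0 in2=1 in3=1 in4=0 in5=0:
g1 = in4 ⊕ in0 = 0 ⊕ 0 = 0
g2 = in5 ∨ g1 = 0 ∨ 0 = 0
g3 = g2 ∨ g1 = 0 ∨ 0 = 0
g4 = in1 ⊕ g3 = 0 ⊕ 0 = 0
g5 = in2 ⊕ g4 = 1 ⊕ 0 = 1
g6 = g5 ⊕ g3 = 1 ⊕ 0 = 1
g7 = g6 ⊕ in3 = 1 ⊕ 1 = 0
g8 = g7 ∨ g4 = 0 ∨ 0 = 0
So g8 = 0 as required.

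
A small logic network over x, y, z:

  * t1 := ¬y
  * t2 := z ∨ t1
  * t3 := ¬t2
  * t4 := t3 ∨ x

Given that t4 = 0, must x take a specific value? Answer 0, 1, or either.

t4 = t3 ∨ x must be 0, so both t3 = 0 and x = 0.
Every assignment with t4 = 0 has x = 0; there are 3 such assignment(s).
  x=0, y=0, z=0
  x=0, y=0, z=1
  x=0, y=1, z=1

0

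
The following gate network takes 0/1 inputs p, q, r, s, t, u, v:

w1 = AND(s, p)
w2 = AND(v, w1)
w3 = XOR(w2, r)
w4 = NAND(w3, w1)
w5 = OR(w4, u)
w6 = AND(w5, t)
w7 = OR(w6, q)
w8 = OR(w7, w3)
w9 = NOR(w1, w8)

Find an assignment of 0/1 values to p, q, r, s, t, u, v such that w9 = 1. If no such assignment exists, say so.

p=1, q=0, r=0, s=0, t=0, u=0, v=0

Check with p=1, q=0, r=0, s=0, t=0, u=0, v=0:
w1 = AND(s, p) = AND(0, 1) = 0
w2 = AND(v, w1) = AND(0, 0) = 0
w3 = XOR(w2, r) = XOR(0, 0) = 0
w4 = NAND(w3, w1) = NAND(0, 0) = 1
w5 = OR(w4, u) = OR(1, 0) = 1
w6 = AND(w5, t) = AND(1, 0) = 0
w7 = OR(w6, q) = OR(0, 0) = 0
w8 = OR(w7, w3) = OR(0, 0) = 0
w9 = NOR(w1, w8) = NOR(0, 0) = 1
So w9 = 1 as required.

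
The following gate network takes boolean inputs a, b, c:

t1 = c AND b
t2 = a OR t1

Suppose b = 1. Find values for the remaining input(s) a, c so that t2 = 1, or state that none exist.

t2 = a OR t1 must be 1, so at least one of a, t1 is 1.
Check with b = 1 and a=1, c=1:
t1 = c AND b = 1 AND 1 = 1
t2 = a OR t1 = 1 OR 1 = 1
So t2 = 1.

a=1, c=1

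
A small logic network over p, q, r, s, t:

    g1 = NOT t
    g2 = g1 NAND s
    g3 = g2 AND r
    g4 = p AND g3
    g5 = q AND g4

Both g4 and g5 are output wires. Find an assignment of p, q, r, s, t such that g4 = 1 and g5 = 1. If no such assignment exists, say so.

Check with p=1, q=1, r=1, s=0, t=0:
g1 = NOT t = NOT 0 = 1
g2 = g1 NAND s = 1 NAND 0 = 1
g3 = g2 AND r = 1 AND 1 = 1
g4 = p AND g3 = 1 AND 1 = 1
g5 = q AND g4 = 1 AND 1 = 1
So g4 = 1 and g5 = 1.

p=1, q=1, r=1, s=0, t=0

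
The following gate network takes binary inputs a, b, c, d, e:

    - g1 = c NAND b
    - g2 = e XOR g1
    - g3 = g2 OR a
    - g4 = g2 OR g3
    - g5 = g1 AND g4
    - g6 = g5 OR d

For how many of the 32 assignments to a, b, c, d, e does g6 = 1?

25

g6 = g5 OR d must be 1, so at least one of g5, d is 1.
Enumerating the 32 input combinations, 25 give g6 = 1 and 7 give g6 = 0.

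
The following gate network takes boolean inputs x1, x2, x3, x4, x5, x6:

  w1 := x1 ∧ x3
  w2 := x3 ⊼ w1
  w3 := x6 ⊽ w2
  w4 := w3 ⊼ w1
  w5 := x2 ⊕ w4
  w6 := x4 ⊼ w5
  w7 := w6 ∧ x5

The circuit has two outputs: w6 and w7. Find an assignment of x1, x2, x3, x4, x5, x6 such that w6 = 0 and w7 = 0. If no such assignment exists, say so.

Check with x1=0 x2=0 x3=0 x4=1 x5=0 x6=1:
w1 = x1 ∧ x3 = 0 ∧ 0 = 0
w2 = x3 ⊼ w1 = 0 ⊼ 0 = 1
w3 = x6 ⊽ w2 = 1 ⊽ 1 = 0
w4 = w3 ⊼ w1 = 0 ⊼ 0 = 1
w5 = x2 ⊕ w4 = 0 ⊕ 1 = 1
w6 = x4 ⊼ w5 = 1 ⊼ 1 = 0
w7 = w6 ∧ x5 = 0 ∧ 0 = 0
So w6 = 0 and w7 = 0.

x1=0 x2=0 x3=0 x4=1 x5=0 x6=1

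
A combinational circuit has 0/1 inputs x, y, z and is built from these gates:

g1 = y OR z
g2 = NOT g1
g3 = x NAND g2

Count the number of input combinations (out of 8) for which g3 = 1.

g3 = x NAND g2 must be 1, so at least one of x, g2 is 0.
Enumerating the 8 input combinations, 7 give g3 = 1 and 1 give g3 = 0.

7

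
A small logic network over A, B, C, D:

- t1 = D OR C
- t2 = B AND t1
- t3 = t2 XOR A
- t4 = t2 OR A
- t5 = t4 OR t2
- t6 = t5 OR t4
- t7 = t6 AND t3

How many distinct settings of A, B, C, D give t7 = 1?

8

t7 = t6 AND t3 must be 1, so both t6 = 1 and t3 = 1.
t6 = t5 OR t4 must be 1, so at least one of t5, t4 is 1.
t3 = t2 XOR A must be 1, so t2 and A differ.
Enumerating the 16 input combinations, 8 give t7 = 1 and 8 give t7 = 0.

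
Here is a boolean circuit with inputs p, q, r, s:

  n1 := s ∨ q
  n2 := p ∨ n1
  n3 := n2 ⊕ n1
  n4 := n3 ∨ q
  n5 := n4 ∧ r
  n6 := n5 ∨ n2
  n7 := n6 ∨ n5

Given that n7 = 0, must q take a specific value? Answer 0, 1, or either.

n7 = n6 ∨ n5 must be 0, so both n6 = 0 and n5 = 0.
n6 = n5 ∨ n2 must be 0, so both n5 = 0 and n2 = 0.
n5 = n4 ∧ r must be 0, so at least one of n4, r is 0.
Every assignment with n7 = 0 has q = 0; there are 2 such assignment(s).
  p=0, q=0, r=0, s=0
  p=0, q=0, r=1, s=0

0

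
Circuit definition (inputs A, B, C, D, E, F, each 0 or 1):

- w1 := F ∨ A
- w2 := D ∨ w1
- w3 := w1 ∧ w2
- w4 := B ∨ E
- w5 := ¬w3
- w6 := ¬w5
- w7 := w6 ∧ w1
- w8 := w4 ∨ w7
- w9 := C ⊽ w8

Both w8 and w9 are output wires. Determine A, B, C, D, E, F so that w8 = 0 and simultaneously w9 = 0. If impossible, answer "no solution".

A=0 B=0 C=1 D=1 E=0 F=0

Check with A=0 B=0 C=1 D=1 E=0 F=0:
w1 = F ∨ A = 0 ∨ 0 = 0
w2 = D ∨ w1 = 1 ∨ 0 = 1
w3 = w1 ∧ w2 = 0 ∧ 1 = 0
w4 = B ∨ E = 0 ∨ 0 = 0
w5 = ¬w3 = ¬0 = 1
w6 = ¬w5 = ¬1 = 0
w7 = w6 ∧ w1 = 0 ∧ 0 = 0
w8 = w4 ∨ w7 = 0 ∨ 0 = 0
w9 = C ⊽ w8 = 1 ⊽ 0 = 0
So w8 = 0 and w9 = 0.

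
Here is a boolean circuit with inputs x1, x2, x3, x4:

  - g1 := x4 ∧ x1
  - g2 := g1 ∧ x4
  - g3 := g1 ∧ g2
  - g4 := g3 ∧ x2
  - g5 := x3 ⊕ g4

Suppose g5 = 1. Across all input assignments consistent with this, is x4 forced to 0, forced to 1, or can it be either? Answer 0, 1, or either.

either

Both values of x4 occur among assignments with g5 = 1:
  x4=0: x1=0, x2=0, x3=1, x4=0
  x4=1: x1=0, x2=0, x3=1, x4=1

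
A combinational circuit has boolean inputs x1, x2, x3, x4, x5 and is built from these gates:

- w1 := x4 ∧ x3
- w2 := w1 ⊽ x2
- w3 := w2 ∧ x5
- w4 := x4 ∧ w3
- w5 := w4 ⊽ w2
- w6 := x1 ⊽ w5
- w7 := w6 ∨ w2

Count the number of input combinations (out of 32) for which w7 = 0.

w7 = w6 ∨ w2 must be 0, so both w6 = 0 and w2 = 0.
Enumerating the 32 input combinations, 20 give w7 = 0 and 12 give w7 = 1.

20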